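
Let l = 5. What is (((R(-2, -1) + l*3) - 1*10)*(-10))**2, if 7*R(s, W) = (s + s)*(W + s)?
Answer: 220900/49 ≈ 4508.2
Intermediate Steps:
R(s, W) = 2*s*(W + s)/7 (R(s, W) = ((s + s)*(W + s))/7 = ((2*s)*(W + s))/7 = (2*s*(W + s))/7 = 2*s*(W + s)/7)
(((R(-2, -1) + l*3) - 1*10)*(-10))**2 = ((((2/7)*(-2)*(-1 - 2) + 5*3) - 1*10)*(-10))**2 = ((((2/7)*(-2)*(-3) + 15) - 10)*(-10))**2 = (((12/7 + 15) - 10)*(-10))**2 = ((117/7 - 10)*(-10))**2 = ((47/7)*(-10))**2 = (-470/7)**2 = 220900/49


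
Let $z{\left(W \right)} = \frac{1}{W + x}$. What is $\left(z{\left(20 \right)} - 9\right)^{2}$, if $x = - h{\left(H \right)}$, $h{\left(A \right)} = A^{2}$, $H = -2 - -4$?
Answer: $\frac{20449}{256} \approx 79.879$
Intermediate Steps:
$H = 2$ ($H = -2 + 4 = 2$)
$x = -4$ ($x = - 2^{2} = \left(-1\right) 4 = -4$)
$z{\left(W \right)} = \frac{1}{-4 + W}$ ($z{\left(W \right)} = \frac{1}{W - 4} = \frac{1}{-4 + W}$)
$\left(z{\left(20 \right)} - 9\right)^{2} = \left(\frac{1}{-4 + 20} - 9\right)^{2} = \left(\frac{1}{16} - 9\right)^{2} = \left(- \frac{143}{16}\right)^{2} = \frac{20449}{256}$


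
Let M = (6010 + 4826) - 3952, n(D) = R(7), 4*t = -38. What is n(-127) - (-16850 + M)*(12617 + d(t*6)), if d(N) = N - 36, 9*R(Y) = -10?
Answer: 1123327646/9 ≈ 1.2481e+8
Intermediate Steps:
t = -19/2 (t = (¼)*(-38) = -19/2 ≈ -9.5000)
R(Y) = -10/9 (R(Y) = (⅑)*(-10) = -10/9)
n(D) = -10/9
M = 6884 (M = 10836 - 3952 = 6884)
d(N) = -36 + N
n(-127) - (-16850 + M)*(12617 + d(t*6)) = -10/9 - (-16850 + 6884)*(12617 + (-36 - 19/2*6)) = -10/9 - (-9966)*(12617 + (-36 - 57)) = -10/9 - (-9966)*(12617 - 93) = -10/9 - (-9966)*12524 = -10/9 - 1*(-124814184) = -10/9 + 124814184 = 1123327646/9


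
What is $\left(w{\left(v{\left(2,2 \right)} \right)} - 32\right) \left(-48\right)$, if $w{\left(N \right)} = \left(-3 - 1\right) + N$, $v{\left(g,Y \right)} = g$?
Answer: $1632$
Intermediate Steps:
$w{\left(N \right)} = -4 + N$
$\left(w{\left(v{\left(2,2 \right)} \right)} - 32\right) \left(-48\right) = \left(\left(-4 + 2\right) - 32\right) \left(-48\right) = \left(-2 - 32\right) \left(-48\right) = \left(-34\right) \left(-48\right) = 1632$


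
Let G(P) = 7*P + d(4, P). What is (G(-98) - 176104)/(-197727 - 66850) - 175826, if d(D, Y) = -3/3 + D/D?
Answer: -46519338812/264577 ≈ -1.7583e+5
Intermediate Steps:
d(D, Y) = 0 (d(D, Y) = -3*⅓ + 1 = -1 + 1 = 0)
G(P) = 7*P (G(P) = 7*P + 0 = 7*P)
(G(-98) - 176104)/(-197727 - 66850) - 175826 = (7*(-98) - 176104)/(-197727 - 66850) - 175826 = (-686 - 176104)/(-264577) - 175826 = -176790*(-1/264577) - 175826 = 176790/264577 - 175826 = -46519338812/264577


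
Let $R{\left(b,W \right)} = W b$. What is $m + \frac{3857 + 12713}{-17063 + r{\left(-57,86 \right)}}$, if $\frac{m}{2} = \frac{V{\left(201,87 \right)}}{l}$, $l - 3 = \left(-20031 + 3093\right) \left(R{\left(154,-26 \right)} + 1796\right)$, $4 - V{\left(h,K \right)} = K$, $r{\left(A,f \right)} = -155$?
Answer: $- \frac{309853030589}{321968912163} \approx -0.96237$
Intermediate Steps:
$V{\left(h,K \right)} = 4 - K$
$l = 37399107$ ($l = 3 + \left(-20031 + 3093\right) \left(\left(-26\right) 154 + 1796\right) = 3 - 16938 \left(-4004 + 1796\right) = 3 - -37399104 = 3 + 37399104 = 37399107$)
$m = - \frac{166}{37399107}$ ($m = 2 \frac{4 - 87}{37399107} = 2 \left(4 - 87\right) \frac{1}{37399107} = 2 \left(\left(-83\right) \frac{1}{37399107}\right) = 2 \left(- \frac{83}{37399107}\right) = - \frac{166}{37399107} \approx -4.4386 \cdot 10^{-6}$)
$m + \frac{3857 + 12713}{-17063 + r{\left(-57,86 \right)}} = - \frac{166}{37399107} + \frac{3857 + 12713}{-17063 - 155} = - \frac{166}{37399107} + \frac{16570}{-17218} = - \frac{166}{37399107} + 16570 \left(- \frac{1}{17218}\right) = - \frac{166}{37399107} - \frac{8285}{8609} = - \frac{309853030589}{321968912163}$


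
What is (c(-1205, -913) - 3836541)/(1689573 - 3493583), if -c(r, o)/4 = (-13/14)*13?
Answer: 26855449/12628070 ≈ 2.1266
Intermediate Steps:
c(r, o) = 338/7 (c(r, o) = -4*-13/14*13 = -4*(1/14)*(-13)*13 = -(-26)*13/7 = -4*(-169/14) = 338/7)
(c(-1205, -913) - 3836541)/(1689573 - 3493583) = (338/7 - 3836541)/(1689573 - 3493583) = -26855449/7/(-1804010) = -26855449/7*(-1/1804010) = 26855449/12628070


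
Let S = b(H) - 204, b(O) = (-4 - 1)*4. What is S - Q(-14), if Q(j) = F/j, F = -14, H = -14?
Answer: -225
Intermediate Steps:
b(O) = -20 (b(O) = -5*4 = -20)
Q(j) = -14/j
S = -224 (S = -20 - 204 = -224)
S - Q(-14) = -224 - (-14)/(-14) = -224 - (-14)*(-1)/14 = -224 - 1*1 = -224 - 1 = -225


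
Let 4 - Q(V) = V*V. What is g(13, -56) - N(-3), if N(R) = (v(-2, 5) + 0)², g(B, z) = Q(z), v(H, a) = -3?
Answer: -3141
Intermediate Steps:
Q(V) = 4 - V² (Q(V) = 4 - V*V = 4 - V²)
g(B, z) = 4 - z²
N(R) = 9 (N(R) = (-3 + 0)² = (-3)² = 9)
g(13, -56) - N(-3) = (4 - 1*(-56)²) - 1*9 = (4 - 1*3136) - 9 = (4 - 3136) - 9 = -3132 - 9 = -3141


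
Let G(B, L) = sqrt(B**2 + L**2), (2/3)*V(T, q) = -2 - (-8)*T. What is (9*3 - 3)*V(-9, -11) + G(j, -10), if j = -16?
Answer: -2664 + 2*sqrt(89) ≈ -2645.1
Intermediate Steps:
V(T, q) = -3 + 12*T (V(T, q) = 3*(-2 - (-8)*T)/2 = 3*(-2 + 8*T)/2 = -3 + 12*T)
(9*3 - 3)*V(-9, -11) + G(j, -10) = (9*3 - 3)*(-3 + 12*(-9)) + sqrt((-16)**2 + (-10)**2) = (27 - 3)*(-3 - 108) + sqrt(256 + 100) = 24*(-111) + sqrt(356) = -2664 + 2*sqrt(89)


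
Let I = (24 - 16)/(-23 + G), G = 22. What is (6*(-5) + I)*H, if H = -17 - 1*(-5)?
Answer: 456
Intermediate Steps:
H = -12 (H = -17 + 5 = -12)
I = -8 (I = (24 - 16)/(-23 + 22) = 8/(-1) = 8*(-1) = -8)
(6*(-5) + I)*H = (6*(-5) - 8)*(-12) = (-30 - 8)*(-12) = -38*(-12) = 456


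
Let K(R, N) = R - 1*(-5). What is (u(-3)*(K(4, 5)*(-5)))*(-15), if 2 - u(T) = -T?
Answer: -675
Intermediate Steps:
K(R, N) = 5 + R (K(R, N) = R + 5 = 5 + R)
u(T) = 2 + T (u(T) = 2 - (-1)*T = 2 + T)
(u(-3)*(K(4, 5)*(-5)))*(-15) = ((2 - 3)*((5 + 4)*(-5)))*(-15) = -9*(-5)*(-15) = -1*(-45)*(-15) = 45*(-15) = -675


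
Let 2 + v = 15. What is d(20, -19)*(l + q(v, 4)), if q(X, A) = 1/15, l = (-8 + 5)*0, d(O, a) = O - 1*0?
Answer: 4/3 ≈ 1.3333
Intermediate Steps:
v = 13 (v = -2 + 15 = 13)
d(O, a) = O (d(O, a) = O + 0 = O)
l = 0 (l = -3*0 = 0)
q(X, A) = 1/15 (q(X, A) = 1*(1/15) = 1/15)
d(20, -19)*(l + q(v, 4)) = 20*(0 + 1/15) = 20*(1/15) = 4/3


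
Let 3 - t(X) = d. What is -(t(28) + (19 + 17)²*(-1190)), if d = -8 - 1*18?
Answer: 1542211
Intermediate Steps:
d = -26 (d = -8 - 18 = -26)
t(X) = 29 (t(X) = 3 - 1*(-26) = 3 + 26 = 29)
-(t(28) + (19 + 17)²*(-1190)) = -(29 + (19 + 17)²*(-1190)) = -(29 + 36²*(-1190)) = -(29 + 1296*(-1190)) = -(29 - 1542240) = -1*(-1542211) = 1542211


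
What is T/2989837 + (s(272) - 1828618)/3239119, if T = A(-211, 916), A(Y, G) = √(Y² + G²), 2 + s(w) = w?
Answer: -1828348/3239119 + √883577/2989837 ≈ -0.56414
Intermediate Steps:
s(w) = -2 + w
A(Y, G) = √(G² + Y²)
T = √883577 (T = √(916² + (-211)²) = √(839056 + 44521) = √883577 ≈ 939.99)
T/2989837 + (s(272) - 1828618)/3239119 = √883577/2989837 + ((-2 + 272) - 1828618)/3239119 = √883577*(1/2989837) + (270 - 1828618)*(1/3239119) = √883577/2989837 - 1828348*1/3239119 = √883577/2989837 - 1828348/3239119 = -1828348/3239119 + √883577/2989837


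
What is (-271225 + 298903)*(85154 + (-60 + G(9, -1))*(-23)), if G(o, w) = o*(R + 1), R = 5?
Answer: 2360711976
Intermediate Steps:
G(o, w) = 6*o (G(o, w) = o*(5 + 1) = o*6 = 6*o)
(-271225 + 298903)*(85154 + (-60 + G(9, -1))*(-23)) = (-271225 + 298903)*(85154 + (-60 + 6*9)*(-23)) = 27678*(85154 + (-60 + 54)*(-23)) = 27678*(85154 - 6*(-23)) = 27678*(85154 + 138) = 27678*85292 = 2360711976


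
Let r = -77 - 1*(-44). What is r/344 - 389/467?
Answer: -149227/160648 ≈ -0.92891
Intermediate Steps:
r = -33 (r = -77 + 44 = -33)
r/344 - 389/467 = -33/344 - 389/467 = -149227/160648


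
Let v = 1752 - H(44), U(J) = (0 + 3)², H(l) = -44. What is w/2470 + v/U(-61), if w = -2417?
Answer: 4414367/22230 ≈ 198.58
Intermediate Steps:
U(J) = 9 (U(J) = 3² = 9)
v = 1796 (v = 1752 - 1*(-44) = 1752 + 44 = 1796)
w/2470 + v/U(-61) = -2417/2470 + 1796/9 = 4414367/22230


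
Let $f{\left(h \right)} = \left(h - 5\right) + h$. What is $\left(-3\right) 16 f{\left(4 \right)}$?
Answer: $-144$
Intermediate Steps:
$f{\left(h \right)} = -5 + 2 h$ ($f{\left(h \right)} = \left(-5 + h\right) + h = -5 + 2 h$)
$\left(-3\right) 16 f{\left(4 \right)} = \left(-3\right) 16 \left(-5 + 2 \cdot 4\right) = - 48 \left(-5 + 8\right) = \left(-48\right) 3 = -144$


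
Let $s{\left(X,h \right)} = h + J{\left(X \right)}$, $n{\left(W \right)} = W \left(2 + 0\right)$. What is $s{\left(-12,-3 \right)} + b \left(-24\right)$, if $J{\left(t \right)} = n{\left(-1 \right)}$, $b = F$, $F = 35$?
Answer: $-845$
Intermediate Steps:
$n{\left(W \right)} = 2 W$ ($n{\left(W \right)} = W 2 = 2 W$)
$b = 35$
$J{\left(t \right)} = -2$ ($J{\left(t \right)} = 2 \left(-1\right) = -2$)
$s{\left(X,h \right)} = -2 + h$ ($s{\left(X,h \right)} = h - 2 = -2 + h$)
$s{\left(-12,-3 \right)} + b \left(-24\right) = \left(-2 - 3\right) + 35 \left(-24\right) = -5 - 840 = -845$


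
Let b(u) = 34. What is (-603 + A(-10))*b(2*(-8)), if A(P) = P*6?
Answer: -22542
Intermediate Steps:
A(P) = 6*P
(-603 + A(-10))*b(2*(-8)) = (-603 + 6*(-10))*34 = (-603 - 60)*34 = -663*34 = -22542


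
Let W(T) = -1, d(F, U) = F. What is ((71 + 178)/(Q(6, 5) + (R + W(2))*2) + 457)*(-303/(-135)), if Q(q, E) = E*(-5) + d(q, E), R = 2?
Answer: 151904/153 ≈ 992.84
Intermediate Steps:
Q(q, E) = q - 5*E (Q(q, E) = E*(-5) + q = -5*E + q = q - 5*E)
((71 + 178)/(Q(6, 5) + (R + W(2))*2) + 457)*(-303/(-135)) = ((71 + 178)/((6 - 5*5) + (2 - 1)*2) + 457)*(-303/(-135)) = (249/((6 - 25) + 1*2) + 457)*(-303*(-1/135)) = (249/(-19 + 2) + 457)*(101/45) = (249/(-17) + 457)*(101/45) = (249*(-1/17) + 457)*(101/45) = (-249/17 + 457)*(101/45) = (7520/17)*(101/45) = 151904/153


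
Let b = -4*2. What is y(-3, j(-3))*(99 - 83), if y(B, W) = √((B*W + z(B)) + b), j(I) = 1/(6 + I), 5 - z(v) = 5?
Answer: 48*I ≈ 48.0*I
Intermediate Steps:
z(v) = 0 (z(v) = 5 - 1*5 = 5 - 5 = 0)
b = -8
y(B, W) = √(-8 + B*W) (y(B, W) = √((B*W + 0) - 8) = √(B*W - 8) = √(-8 + B*W))
y(-3, j(-3))*(99 - 83) = √(-8 - 3/(6 - 3))*(99 - 83) = √(-8 - 3/3)*16 = √(-8 - 3*⅓)*16 = √(-8 - 1)*16 = √(-9)*16 = (3*I)*16 = 48*I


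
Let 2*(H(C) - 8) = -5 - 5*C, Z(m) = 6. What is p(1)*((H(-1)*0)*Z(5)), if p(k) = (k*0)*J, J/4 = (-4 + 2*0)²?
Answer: 0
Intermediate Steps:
J = 64 (J = 4*(-4 + 2*0)² = 4*(-4 + 0)² = 4*(-4)² = 4*16 = 64)
p(k) = 0 (p(k) = (k*0)*64 = 0*64 = 0)
H(C) = 11/2 - 5*C/2 (H(C) = 8 + (-5 - 5*C)/2 = 8 + (-5/2 - 5*C/2) = 11/2 - 5*C/2)
p(1)*((H(-1)*0)*Z(5)) = 0*(((11/2 - 5/2*(-1))*0)*6) = 0*(((11/2 + 5/2)*0)*6) = 0*((8*0)*6) = 0*(0*6) = 0*0 = 0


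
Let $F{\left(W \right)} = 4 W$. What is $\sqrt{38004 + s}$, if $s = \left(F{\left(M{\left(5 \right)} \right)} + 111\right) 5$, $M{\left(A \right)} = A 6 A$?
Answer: $\sqrt{41559} \approx 203.86$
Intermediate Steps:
$M{\left(A \right)} = 6 A^{2}$ ($M{\left(A \right)} = 6 A A = 6 A^{2}$)
$s = 3555$ ($s = \left(4 \cdot 6 \cdot 5^{2} + 111\right) 5 = \left(4 \cdot 6 \cdot 25 + 111\right) 5 = \left(4 \cdot 150 + 111\right) 5 = \left(600 + 111\right) 5 = 711 \cdot 5 = 3555$)
$\sqrt{38004 + s} = \sqrt{38004 + 3555} = \sqrt{41559}$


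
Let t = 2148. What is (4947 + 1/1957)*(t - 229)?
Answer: 977809280/103 ≈ 9.4933e+6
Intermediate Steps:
(4947 + 1/1957)*(t - 229) = (4947 + 1/1957)*(2148 - 229) = (4947 + 1/1957)*1919 = (9681280/1957)*1919 = 977809280/103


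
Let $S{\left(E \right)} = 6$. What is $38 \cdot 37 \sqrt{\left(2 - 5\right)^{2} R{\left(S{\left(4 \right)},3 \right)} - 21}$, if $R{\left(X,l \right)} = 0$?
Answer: $1406 i \sqrt{21} \approx 6443.1 i$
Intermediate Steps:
$38 \cdot 37 \sqrt{\left(2 - 5\right)^{2} R{\left(S{\left(4 \right)},3 \right)} - 21} = 38 \cdot 37 \sqrt{\left(2 - 5\right)^{2} \cdot 0 - 21} = 1406 \sqrt{\left(-3\right)^{2} \cdot 0 - 21} = 1406 \sqrt{9 \cdot 0 - 21} = 1406 \sqrt{0 - 21} = 1406 \sqrt{-21} = 1406 i \sqrt{21}$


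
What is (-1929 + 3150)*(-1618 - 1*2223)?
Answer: -4689861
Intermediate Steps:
(-1929 + 3150)*(-1618 - 1*2223) = 1221*(-1618 - 2223) = 1221*(-3841) = -4689861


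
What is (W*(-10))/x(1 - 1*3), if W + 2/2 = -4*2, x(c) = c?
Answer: -45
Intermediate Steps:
W = -9 (W = -1 - 4*2 = -1 - 8 = -9)
(W*(-10))/x(1 - 1*3) = (-9*(-10))/(1 - 1*3) = 90/(1 - 3) = 90/(-2) = 90*(-½) = -45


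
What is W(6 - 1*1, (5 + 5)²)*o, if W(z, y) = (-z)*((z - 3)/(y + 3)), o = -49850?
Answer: 498500/103 ≈ 4839.8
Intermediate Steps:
W(z, y) = -z*(-3 + z)/(3 + y) (W(z, y) = (-z)*((-3 + z)/(3 + y)) = -z*(-3 + z)/(3 + y))
W(6 - 1*1, (5 + 5)²)*o = ((6 - 1*1)*(3 - (6 - 1*1))/(3 + (5 + 5)²))*(-49850) = ((6 - 1)*(3 - (6 - 1))/(3 + 10²))*(-49850) = (5*(3 - 1*5)/(3 + 100))*(-49850) = (5*(3 - 5)/103)*(-49850) = (5*(1/103)*(-2))*(-49850) = -10/103*(-49850) = 498500/103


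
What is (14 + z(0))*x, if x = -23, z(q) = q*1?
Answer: -322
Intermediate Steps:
z(q) = q
(14 + z(0))*x = (14 + 0)*(-23) = 14*(-23) = -322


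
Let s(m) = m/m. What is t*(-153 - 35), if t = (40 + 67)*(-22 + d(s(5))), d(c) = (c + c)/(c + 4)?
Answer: 2172528/5 ≈ 4.3451e+5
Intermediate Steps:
s(m) = 1
d(c) = 2*c/(4 + c) (d(c) = (2*c)/(4 + c) = 2*c/(4 + c))
t = -11556/5 (t = (40 + 67)*(-22 + 2*1/(4 + 1)) = 107*(-22 + 2*1/5) = 107*(-22 + 2*1*(⅕)) = 107*(-22 + ⅖) = 107*(-108/5) = -11556/5 ≈ -2311.2)
t*(-153 - 35) = -11556*(-153 - 35)/5 = -11556/5*(-188) = 2172528/5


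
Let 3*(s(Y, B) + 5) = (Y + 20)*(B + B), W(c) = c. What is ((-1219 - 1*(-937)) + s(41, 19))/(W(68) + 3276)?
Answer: 1457/10032 ≈ 0.14524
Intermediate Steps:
s(Y, B) = -5 + 2*B*(20 + Y)/3 (s(Y, B) = -5 + ((Y + 20)*(B + B))/3 = -5 + ((20 + Y)*(2*B))/3 = -5 + (2*B*(20 + Y))/3 = -5 + 2*B*(20 + Y)/3)
((-1219 - 1*(-937)) + s(41, 19))/(W(68) + 3276) = ((-1219 - 1*(-937)) + (-5 + (40/3)*19 + (⅔)*19*41))/(68 + 3276) = ((-1219 + 937) + (-5 + 760/3 + 1558/3))/3344 = (-282 + 2303/3)*(1/3344) = (1457/3)*(1/3344) = 1457/10032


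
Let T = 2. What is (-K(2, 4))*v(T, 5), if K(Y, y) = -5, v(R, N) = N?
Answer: 25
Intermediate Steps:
(-K(2, 4))*v(T, 5) = -1*(-5)*5 = 5*5 = 25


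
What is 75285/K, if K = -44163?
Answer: -1195/701 ≈ -1.7047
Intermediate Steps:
75285/K = 75285/(-44163) = 75285*(-1/44163) = -1195/701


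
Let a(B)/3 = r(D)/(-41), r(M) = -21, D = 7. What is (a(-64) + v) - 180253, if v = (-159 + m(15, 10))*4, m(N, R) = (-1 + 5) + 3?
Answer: -7415238/41 ≈ -1.8086e+5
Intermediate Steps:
a(B) = 63/41 (a(B) = 3*(-21/(-41)) = 3*(-21*(-1/41)) = 3*(21/41) = 63/41)
m(N, R) = 7 (m(N, R) = 4 + 3 = 7)
v = -608 (v = (-159 + 7)*4 = -152*4 = -608)
(a(-64) + v) - 180253 = (63/41 - 608) - 180253 = -24865/41 - 180253 = -7415238/41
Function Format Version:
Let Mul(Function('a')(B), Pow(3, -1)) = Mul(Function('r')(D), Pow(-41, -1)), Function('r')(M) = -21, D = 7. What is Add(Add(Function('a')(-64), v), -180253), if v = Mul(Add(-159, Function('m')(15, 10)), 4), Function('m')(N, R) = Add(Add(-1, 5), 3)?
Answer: Rational(-7415238, 41) ≈ -1.8086e+5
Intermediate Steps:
Function('a')(B) = Rational(63, 41) (Function('a')(B) = Mul(3, Mul(-21, Pow(-41, -1))) = Mul(3, Mul(-21, Rational(-1, 41))) = Mul(3, Rational(21, 41)) = Rational(63, 41))
Function('m')(N, R) = 7 (Function('m')(N, R) = Add(4, 3) = 7)
v = -608 (v = Mul(Add(-159, 7), 4) = Mul(-152, 4) = -608)
Add(Add(Function('a')(-64), v), -180253) = Add(Add(Rational(63, 41), -608), -180253) = Add(Rational(-24865, 41), -180253) = Rational(-7415238, 41)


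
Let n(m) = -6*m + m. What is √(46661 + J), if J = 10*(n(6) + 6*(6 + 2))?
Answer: √46841 ≈ 216.43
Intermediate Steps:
n(m) = -5*m
J = 180 (J = 10*(-5*6 + 6*(6 + 2)) = 10*(-30 + 6*8) = 10*(-30 + 48) = 10*18 = 180)
√(46661 + J) = √(46661 + 180) = √46841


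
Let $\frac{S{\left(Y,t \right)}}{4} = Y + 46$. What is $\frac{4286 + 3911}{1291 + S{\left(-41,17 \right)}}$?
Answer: $\frac{8197}{1311} \approx 6.2525$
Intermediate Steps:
$S{\left(Y,t \right)} = 184 + 4 Y$ ($S{\left(Y,t \right)} = 4 \left(Y + 46\right) = 4 \left(46 + Y\right) = 184 + 4 Y$)
$\frac{4286 + 3911}{1291 + S{\left(-41,17 \right)}} = \frac{4286 + 3911}{1291 + \left(184 + 4 \left(-41\right)\right)} = \frac{8197}{1291 + \left(184 - 164\right)} = \frac{8197}{1291 + 20} = \frac{8197}{1311}$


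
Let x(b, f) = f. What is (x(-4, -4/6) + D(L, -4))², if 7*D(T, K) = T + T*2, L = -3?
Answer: 1681/441 ≈ 3.8118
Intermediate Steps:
D(T, K) = 3*T/7 (D(T, K) = (T + T*2)/7 = (T + 2*T)/7 = (3*T)/7 = 3*T/7)
(x(-4, -4/6) + D(L, -4))² = (-4/6 + (3/7)*(-3))² = (-4*⅙ - 9/7)² = (-⅔ - 9/7)² = (-41/21)² = 1681/441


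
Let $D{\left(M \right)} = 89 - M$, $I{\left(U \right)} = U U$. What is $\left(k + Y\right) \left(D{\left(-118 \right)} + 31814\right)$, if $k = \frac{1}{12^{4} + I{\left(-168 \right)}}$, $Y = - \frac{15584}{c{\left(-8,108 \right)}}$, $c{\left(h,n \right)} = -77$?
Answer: $\frac{2221071799187}{342720} \approx 6.4807 \cdot 10^{6}$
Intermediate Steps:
$I{\left(U \right)} = U^{2}$
$Y = \frac{15584}{77}$ ($Y = - \frac{15584}{-77} = \left(-15584\right) \left(- \frac{1}{77}\right) = \frac{15584}{77} \approx 202.39$)
$k = \frac{1}{48960}$ ($k = \frac{1}{12^{4} + \left(-168\right)^{2}} = \frac{1}{20736 + 28224} = \frac{1}{48960} \approx 2.0425 \cdot 10^{-5}$)
$\left(k + Y\right) \left(D{\left(-118 \right)} + 31814\right) = \left(\frac{1}{48960} + \frac{15584}{77}\right) \left(\left(89 - -118\right) + 31814\right) = \frac{762992717 \left(\left(89 + 118\right) + 31814\right)}{3769920} = \frac{762992717 \left(207 + 31814\right)}{3769920} = \frac{762992717}{3769920} \cdot 32021 = \frac{2221071799187}{342720}$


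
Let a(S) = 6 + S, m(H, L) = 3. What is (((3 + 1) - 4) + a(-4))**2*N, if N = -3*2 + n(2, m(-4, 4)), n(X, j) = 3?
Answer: -12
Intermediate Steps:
N = -3 (N = -3*2 + 3 = -6 + 3 = -3)
(((3 + 1) - 4) + a(-4))**2*N = (((3 + 1) - 4) + (6 - 4))**2*(-3) = ((4 - 4) + 2)**2*(-3) = (0 + 2)**2*(-3) = 2**2*(-3) = 4*(-3) = -12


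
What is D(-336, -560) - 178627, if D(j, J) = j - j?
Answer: -178627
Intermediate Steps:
D(j, J) = 0
D(-336, -560) - 178627 = 0 - 178627 = -178627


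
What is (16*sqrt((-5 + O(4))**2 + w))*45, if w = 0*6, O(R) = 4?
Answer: 720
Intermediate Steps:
w = 0
(16*sqrt((-5 + O(4))**2 + w))*45 = (16*sqrt((-5 + 4)**2 + 0))*45 = (16*sqrt((-1)**2 + 0))*45 = (16*sqrt(1 + 0))*45 = (16*sqrt(1))*45 = (16*1)*45 = 16*45 = 720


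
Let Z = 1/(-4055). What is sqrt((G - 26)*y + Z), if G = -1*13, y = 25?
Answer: I*sqrt(16031953430)/4055 ≈ 31.225*I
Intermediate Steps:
G = -13
Z = -1/4055 ≈ -0.00024661
sqrt((G - 26)*y + Z) = sqrt((-13 - 26)*25 - 1/4055) = sqrt(-39*25 - 1/4055) = sqrt(-975 - 1/4055) = sqrt(-3953626/4055) = I*sqrt(16031953430)/4055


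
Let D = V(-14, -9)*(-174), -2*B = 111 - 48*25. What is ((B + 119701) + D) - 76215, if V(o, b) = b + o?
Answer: 96065/2 ≈ 48033.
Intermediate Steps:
B = 1089/2 (B = -(111 - 48*25)/2 = -(111 - 1200)/2 = -½*(-1089) = 1089/2 ≈ 544.50)
D = 4002 (D = (-9 - 14)*(-174) = -23*(-174) = 4002)
((B + 119701) + D) - 76215 = ((1089/2 + 119701) + 4002) - 76215 = (240491/2 + 4002) - 76215 = 248495/2 - 76215 = 96065/2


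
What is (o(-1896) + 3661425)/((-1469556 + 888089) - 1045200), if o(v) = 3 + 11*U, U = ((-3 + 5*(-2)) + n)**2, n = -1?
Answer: -3663584/1626667 ≈ -2.2522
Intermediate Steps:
U = 196 (U = ((-3 + 5*(-2)) - 1)**2 = ((-3 - 10) - 1)**2 = (-13 - 1)**2 = (-14)**2 = 196)
o(v) = 2159 (o(v) = 3 + 11*196 = 3 + 2156 = 2159)
(o(-1896) + 3661425)/((-1469556 + 888089) - 1045200) = (2159 + 3661425)/((-1469556 + 888089) - 1045200) = 3663584/(-581467 - 1045200) = 3663584/(-1626667) = 3663584*(-1/1626667) = -3663584/1626667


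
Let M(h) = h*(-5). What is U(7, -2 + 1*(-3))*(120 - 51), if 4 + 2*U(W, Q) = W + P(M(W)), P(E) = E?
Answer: -1104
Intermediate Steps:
M(h) = -5*h
U(W, Q) = -2 - 2*W (U(W, Q) = -2 + (W - 5*W)/2 = -2 + (-4*W)/2 = -2 - 2*W)
U(7, -2 + 1*(-3))*(120 - 51) = (-2 - 2*7)*(120 - 51) = (-2 - 14)*69 = -16*69 = -1104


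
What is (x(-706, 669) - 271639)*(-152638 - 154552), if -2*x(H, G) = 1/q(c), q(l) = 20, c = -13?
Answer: 333779168359/4 ≈ 8.3445e+10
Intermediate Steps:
x(H, G) = -1/40 (x(H, G) = -1/2/20 = -1/2*1/20 = -1/40)
(x(-706, 669) - 271639)*(-152638 - 154552) = (-1/40 - 271639)*(-152638 - 154552) = -10865561/40*(-307190) = 333779168359/4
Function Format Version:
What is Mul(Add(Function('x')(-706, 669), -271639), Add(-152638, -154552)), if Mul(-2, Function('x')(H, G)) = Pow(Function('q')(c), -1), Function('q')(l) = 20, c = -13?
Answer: Rational(333779168359, 4) ≈ 8.3445e+10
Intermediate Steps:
Function('x')(H, G) = Rational(-1, 40) (Function('x')(H, G) = Mul(Rational(-1, 2), Pow(20, -1)) = Mul(Rational(-1, 2), Rational(1, 20)) = Rational(-1, 40))
Mul(Add(Function('x')(-706, 669), -271639), Add(-152638, -154552)) = Mul(Add(Rational(-1, 40), -271639), Add(-152638, -154552)) = Mul(Rational(-10865561, 40), -307190) = Rational(333779168359, 4)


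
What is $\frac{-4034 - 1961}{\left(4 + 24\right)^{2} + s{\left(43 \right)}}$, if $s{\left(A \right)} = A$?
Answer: $- \frac{5995}{827} \approx -7.2491$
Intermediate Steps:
$\frac{-4034 - 1961}{\left(4 + 24\right)^{2} + s{\left(43 \right)}} = \frac{-4034 - 1961}{\left(4 + 24\right)^{2} + 43} = - \frac{5995}{28^{2} + 43} = - \frac{5995}{784 + 43} = - \frac{5995}{827}$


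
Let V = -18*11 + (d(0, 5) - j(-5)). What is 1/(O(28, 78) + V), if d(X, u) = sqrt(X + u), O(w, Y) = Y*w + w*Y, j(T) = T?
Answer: 835/3486124 - sqrt(5)/17430620 ≈ 0.00023939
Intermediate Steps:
O(w, Y) = 2*Y*w (O(w, Y) = Y*w + Y*w = 2*Y*w)
V = -193 + sqrt(5) (V = -18*11 + (sqrt(0 + 5) - 1*(-5)) = -198 + (sqrt(5) + 5) = -198 + (5 + sqrt(5)) = -193 + sqrt(5) ≈ -190.76)
1/(O(28, 78) + V) = 1/(2*78*28 + (-193 + sqrt(5))) = 1/(4368 + (-193 + sqrt(5))) = 1/(4175 + sqrt(5))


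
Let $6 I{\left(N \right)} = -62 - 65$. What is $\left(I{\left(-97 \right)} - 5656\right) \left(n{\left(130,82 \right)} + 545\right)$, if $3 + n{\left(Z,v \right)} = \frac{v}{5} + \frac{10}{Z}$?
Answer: $- \frac{1236520963}{390} \approx -3.1706 \cdot 10^{6}$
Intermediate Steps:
$n{\left(Z,v \right)} = -3 + \frac{10}{Z} + \frac{v}{5}$ ($n{\left(Z,v \right)} = -3 + \left(\frac{v}{5} + \frac{10}{Z}\right) = -3 + \left(\frac{10}{Z} + \frac{v}{5}\right) = -3 + \frac{10}{Z} + \frac{v}{5}$)
$I{\left(N \right)} = - \frac{127}{6}$ ($I{\left(N \right)} = \frac{-62 - 65}{6} = \frac{1}{6} \left(-127\right) = - \frac{127}{6}$)
$\left(I{\left(-97 \right)} - 5656\right) \left(n{\left(130,82 \right)} + 545\right) = \left(- \frac{127}{6} - 5656\right) \left(\left(-3 + \frac{10}{130} + \frac{1}{5} \cdot 82\right) + 545\right) = - \frac{34063 \left(\left(-3 + 10 \cdot \frac{1}{130} + \frac{82}{5}\right) + 545\right)}{6} = - \frac{34063 \left(\left(-3 + \frac{1}{13} + \frac{82}{5}\right) + 545\right)}{6} = - \frac{34063 \left(\frac{876}{65} + 545\right)}{6} = \left(- \frac{34063}{6}\right) \frac{36301}{65} = - \frac{1236520963}{390}$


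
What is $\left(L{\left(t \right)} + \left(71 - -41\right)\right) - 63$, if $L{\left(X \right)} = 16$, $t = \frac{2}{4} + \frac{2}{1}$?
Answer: $65$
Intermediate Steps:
$t = \frac{5}{2}$ ($t = 2 \cdot \frac{1}{4} + 2 \cdot 1 = \frac{1}{2} + 2 = \frac{5}{2} \approx 2.5$)
$\left(L{\left(t \right)} + \left(71 - -41\right)\right) - 63 = \left(16 + \left(71 - -41\right)\right) - 63 = \left(16 + \left(71 + 41\right)\right) - 63 = \left(16 + 112\right) - 63 = 128 - 63 = 65$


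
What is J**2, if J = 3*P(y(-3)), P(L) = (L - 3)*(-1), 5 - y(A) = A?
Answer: 225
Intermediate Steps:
y(A) = 5 - A
P(L) = 3 - L (P(L) = (-3 + L)*(-1) = 3 - L)
J = -15 (J = 3*(3 - (5 - 1*(-3))) = 3*(3 - (5 + 3)) = 3*(3 - 1*8) = 3*(3 - 8) = 3*(-5) = -15)
J**2 = (-15)**2 = 225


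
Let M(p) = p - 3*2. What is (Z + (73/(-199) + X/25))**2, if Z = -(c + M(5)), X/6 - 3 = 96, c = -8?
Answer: 25971256336/24750625 ≈ 1049.3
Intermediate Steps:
M(p) = -6 + p (M(p) = p - 6 = -6 + p)
X = 594 (X = 18 + 6*96 = 18 + 576 = 594)
Z = 9 (Z = -(-8 + (-6 + 5)) = -(-8 - 1) = -(-9) = -1*(-9) = 9)
(Z + (73/(-199) + X/25))**2 = (9 + (73/(-199) + 594/25))**2 = (9 + (73*(-1/199) + 594*(1/25)))**2 = (9 + (-73/199 + 594/25))**2 = (9 + 116381/4975)**2 = (161156/4975)**2 = 25971256336/24750625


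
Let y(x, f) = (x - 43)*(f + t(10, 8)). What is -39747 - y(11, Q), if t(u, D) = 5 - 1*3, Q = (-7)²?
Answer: -38115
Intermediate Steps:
Q = 49
t(u, D) = 2 (t(u, D) = 5 - 3 = 2)
y(x, f) = (-43 + x)*(2 + f) (y(x, f) = (x - 43)*(f + 2) = (-43 + x)*(2 + f))
-39747 - y(11, Q) = -39747 - (-86 - 43*49 + 2*11 + 49*11) = -39747 - (-86 - 2107 + 22 + 539) = -39747 - 1*(-1632) = -39747 + 1632 = -38115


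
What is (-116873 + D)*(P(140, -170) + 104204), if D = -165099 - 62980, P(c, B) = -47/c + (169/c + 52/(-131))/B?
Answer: -14008766749181469/389725 ≈ -3.5945e+10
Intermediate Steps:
P(c, B) = -47/c + (-52/131 + 169/c)/B (P(c, B) = -47/c + (169/c + 52*(-1/131))/B = -47/c + (169/c - 52/131)/B = -47/c + (-52/131 + 169/c)/B)
D = -228079
(-116873 + D)*(P(140, -170) + 104204) = (-116873 - 228079)*((1/131)*(22139 - 6157*(-170) - 52*140)/(-170*140) + 104204) = -344952*((1/131)*(-1/170)*(1/140)*(22139 + 1046690 - 7280) + 104204) = -344952*((1/131)*(-1/170)*(1/140)*1061549 + 104204) = -344952*(-1061549/3117800 + 104204) = -344952*324886169651/3117800 = -14008766749181469/389725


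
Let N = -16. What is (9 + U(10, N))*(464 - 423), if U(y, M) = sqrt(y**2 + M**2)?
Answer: 369 + 82*sqrt(89) ≈ 1142.6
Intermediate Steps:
U(y, M) = sqrt(M**2 + y**2)
(9 + U(10, N))*(464 - 423) = (9 + sqrt((-16)**2 + 10**2))*(464 - 423) = (9 + sqrt(256 + 100))*41 = (9 + sqrt(356))*41 = (9 + 2*sqrt(89))*41 = 369 + 82*sqrt(89)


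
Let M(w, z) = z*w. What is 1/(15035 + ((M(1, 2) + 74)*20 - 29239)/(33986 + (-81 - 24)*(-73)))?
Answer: 41651/626195066 ≈ 6.6514e-5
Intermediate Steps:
M(w, z) = w*z
1/(15035 + ((M(1, 2) + 74)*20 - 29239)/(33986 + (-81 - 24)*(-73))) = 1/(15035 + ((1*2 + 74)*20 - 29239)/(33986 + (-81 - 24)*(-73))) = 1/(15035 + ((2 + 74)*20 - 29239)/(33986 - 105*(-73))) = 1/(15035 + (76*20 - 29239)/(33986 + 7665)) = 1/(15035 + (1520 - 29239)/41651) = 1/(15035 - 27719*1/41651) = 1/(15035 - 27719/41651) = 1/(626195066/41651) = 41651/626195066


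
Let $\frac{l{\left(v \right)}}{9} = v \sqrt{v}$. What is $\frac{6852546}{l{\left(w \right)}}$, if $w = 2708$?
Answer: $\frac{380697 \sqrt{677}}{1833316} \approx 5.403$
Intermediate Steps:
$l{\left(v \right)} = 9 v^{\frac{3}{2}}$ ($l{\left(v \right)} = 9 v \sqrt{v} = 9 v^{\frac{3}{2}}$)
$\frac{6852546}{l{\left(w \right)}} = \frac{6852546}{9 \cdot 2708^{\frac{3}{2}}} = \frac{6852546}{9 \cdot 5416 \sqrt{677}} = \frac{6852546}{48744 \sqrt{677}} = 6852546 \frac{\sqrt{677}}{32999688} = \frac{380697 \sqrt{677}}{1833316}$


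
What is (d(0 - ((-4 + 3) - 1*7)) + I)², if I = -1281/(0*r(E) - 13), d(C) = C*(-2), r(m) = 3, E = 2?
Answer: 1151329/169 ≈ 6812.6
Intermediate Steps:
d(C) = -2*C
I = 1281/13 (I = -1281/(0*3 - 13) = -1281/(0 - 13) = -1281/(-13) = -1281*(-1/13) = 1281/13 ≈ 98.538)
(d(0 - ((-4 + 3) - 1*7)) + I)² = (-2*(0 - ((-4 + 3) - 1*7)) + 1281/13)² = (-2*(0 - (-1 - 7)) + 1281/13)² = (-2*(0 - 1*(-8)) + 1281/13)² = (-2*(0 + 8) + 1281/13)² = (-2*8 + 1281/13)² = (-16 + 1281/13)² = (1073/13)² = 1151329/169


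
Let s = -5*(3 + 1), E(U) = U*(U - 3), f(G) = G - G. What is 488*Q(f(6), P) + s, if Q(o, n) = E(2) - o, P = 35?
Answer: -996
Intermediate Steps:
f(G) = 0
E(U) = U*(-3 + U)
s = -20 (s = -5*4 = -20)
Q(o, n) = -2 - o (Q(o, n) = 2*(-3 + 2) - o = 2*(-1) - o = -2 - o)
488*Q(f(6), P) + s = 488*(-2 - 1*0) - 20 = 488*(-2 + 0) - 20 = 488*(-2) - 20 = -976 - 20 = -996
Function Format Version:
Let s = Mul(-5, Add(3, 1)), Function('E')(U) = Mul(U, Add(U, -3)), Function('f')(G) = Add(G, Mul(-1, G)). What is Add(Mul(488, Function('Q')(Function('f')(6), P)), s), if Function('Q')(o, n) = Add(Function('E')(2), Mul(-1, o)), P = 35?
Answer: -996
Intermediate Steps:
Function('f')(G) = 0
Function('E')(U) = Mul(U, Add(-3, U))
s = -20 (s = Mul(-5, 4) = -20)
Function('Q')(o, n) = Add(-2, Mul(-1, o)) (Function('Q')(o, n) = Add(Mul(2, Add(-3, 2)), Mul(-1, o)) = Add(Mul(2, -1), Mul(-1, o)) = Add(-2, Mul(-1, o)))
Add(Mul(488, Function('Q')(Function('f')(6), P)), s) = Add(Mul(488, Add(-2, Mul(-1, 0))), -20) = Add(Mul(488, Add(-2, 0)), -20) = Add(Mul(488, -2), -20) = Add(-976, -20) = -996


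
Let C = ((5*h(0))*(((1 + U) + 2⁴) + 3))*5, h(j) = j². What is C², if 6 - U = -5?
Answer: 0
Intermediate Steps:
U = 11 (U = 6 - 1*(-5) = 6 + 5 = 11)
C = 0 (C = ((5*0²)*(((1 + 11) + 2⁴) + 3))*5 = ((5*0)*((12 + 16) + 3))*5 = (0*(28 + 3))*5 = (0*31)*5 = 0*5 = 0)
C² = 0² = 0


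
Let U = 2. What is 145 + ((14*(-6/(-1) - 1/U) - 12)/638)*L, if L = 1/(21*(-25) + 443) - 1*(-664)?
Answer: 11124875/52316 ≈ 212.65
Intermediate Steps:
L = 54447/82 (L = 1/(-525 + 443) + 664 = 1/(-82) + 664 = -1/82 + 664 = 54447/82 ≈ 663.99)
145 + ((14*(-6/(-1) - 1/U) - 12)/638)*L = 145 + ((14*(-6/(-1) - 1/2) - 12)/638)*(54447/82) = 145 + ((14*(-6*(-1) - 1*½) - 12)*(1/638))*(54447/82) = 145 + ((14*(6 - ½) - 12)*(1/638))*(54447/82) = 145 + ((14*(11/2) - 12)*(1/638))*(54447/82) = 145 + ((77 - 12)*(1/638))*(54447/82) = 145 + (65*(1/638))*(54447/82) = 145 + (65/638)*(54447/82) = 145 + 3539055/52316 = 11124875/52316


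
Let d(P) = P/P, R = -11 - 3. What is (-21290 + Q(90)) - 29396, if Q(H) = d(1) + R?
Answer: -50699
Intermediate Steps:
R = -14
d(P) = 1
Q(H) = -13 (Q(H) = 1 - 14 = -13)
(-21290 + Q(90)) - 29396 = (-21290 - 13) - 29396 = -21303 - 29396 = -50699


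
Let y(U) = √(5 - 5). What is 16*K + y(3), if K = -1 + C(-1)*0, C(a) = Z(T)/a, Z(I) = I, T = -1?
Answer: -16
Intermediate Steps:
y(U) = 0 (y(U) = √0 = 0)
C(a) = -1/a
K = -1 (K = -1 - 1/(-1)*0 = -1 - 1*(-1)*0 = -1 + 1*0 = -1 + 0 = -1)
16*K + y(3) = 16*(-1) + 0 = -16 + 0 = -16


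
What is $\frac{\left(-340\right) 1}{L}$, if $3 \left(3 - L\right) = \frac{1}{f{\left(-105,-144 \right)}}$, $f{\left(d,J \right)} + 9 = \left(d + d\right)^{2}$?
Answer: $- \frac{22486410}{198409} \approx -113.33$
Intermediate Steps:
$f{\left(d,J \right)} = -9 + 4 d^{2}$ ($f{\left(d,J \right)} = -9 + \left(d + d\right)^{2} = -9 + \left(2 d\right)^{2} = -9 + 4 d^{2}$)
$L = \frac{396818}{132273}$ ($L = 3 - \frac{1}{3 \left(-9 + 4 \left(-105\right)^{2}\right)} = 3 - \frac{1}{3 \left(-9 + 4 \cdot 11025\right)} = 3 - \frac{1}{3 \left(-9 + 44100\right)} = 3 - \frac{1}{3 \cdot 44091} = 3 - \frac{1}{132273} = \frac{396818}{132273} \approx 3.0$)
$\frac{\left(-340\right) 1}{L} = \frac{\left(-340\right) 1}{\frac{396818}{132273}} = \left(-340\right) \frac{132273}{396818} = - \frac{22486410}{198409}$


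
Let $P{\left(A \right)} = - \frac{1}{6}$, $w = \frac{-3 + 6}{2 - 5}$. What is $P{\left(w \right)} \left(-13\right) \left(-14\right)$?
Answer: $- \frac{91}{3} \approx -30.333$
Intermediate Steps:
$w = -1$ ($w = \frac{3}{-3} = 3 \left(- \frac{1}{3}\right) = -1$)
$P{\left(A \right)} = - \frac{1}{6}$ ($P{\left(A \right)} = \left(-1\right) \frac{1}{6} = - \frac{1}{6}$)
$P{\left(w \right)} \left(-13\right) \left(-14\right) = \left(- \frac{1}{6}\right) \left(-13\right) \left(-14\right) = \frac{13}{6} \left(-14\right) = - \frac{91}{3}$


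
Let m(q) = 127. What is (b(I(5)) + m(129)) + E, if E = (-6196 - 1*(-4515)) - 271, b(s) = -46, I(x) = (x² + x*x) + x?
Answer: -1871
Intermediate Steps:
I(x) = x + 2*x² (I(x) = (x² + x²) + x = 2*x² + x = x + 2*x²)
E = -1952 (E = (-6196 + 4515) - 271 = -1681 - 271 = -1952)
(b(I(5)) + m(129)) + E = (-46 + 127) - 1952 = 81 - 1952 = -1871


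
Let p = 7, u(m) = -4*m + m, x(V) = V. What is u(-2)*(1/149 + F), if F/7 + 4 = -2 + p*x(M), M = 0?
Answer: -37542/149 ≈ -251.96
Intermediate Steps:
u(m) = -3*m
F = -42 (F = -28 + 7*(-2 + 7*0) = -28 + 7*(-2 + 0) = -28 + 7*(-2) = -28 - 14 = -42)
u(-2)*(1/149 + F) = (-3*(-2))*(1/149 - 42) = 6*(1/149 - 42) = 6*(-6257/149) = -37542/149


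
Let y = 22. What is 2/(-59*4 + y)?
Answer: -1/107 ≈ -0.0093458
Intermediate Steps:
2/(-59*4 + y) = 2/(-59*4 + 22) = 2/(-236 + 22) = 2/(-214) = -1/214*2 = -1/107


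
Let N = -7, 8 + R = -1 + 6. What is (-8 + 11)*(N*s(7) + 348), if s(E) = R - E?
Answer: 1254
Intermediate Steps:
R = -3 (R = -8 + (-1 + 6) = -8 + 5 = -3)
s(E) = -3 - E
(-8 + 11)*(N*s(7) + 348) = (-8 + 11)*(-7*(-3 - 1*7) + 348) = 3*(-7*(-3 - 7) + 348) = 3*(-7*(-10) + 348) = 3*(70 + 348) = 3*418 = 1254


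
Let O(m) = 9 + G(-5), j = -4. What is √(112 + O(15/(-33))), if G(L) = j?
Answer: 3*√13 ≈ 10.817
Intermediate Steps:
G(L) = -4
O(m) = 5 (O(m) = 9 - 4 = 5)
√(112 + O(15/(-33))) = √(112 + 5) = √117 = 3*√13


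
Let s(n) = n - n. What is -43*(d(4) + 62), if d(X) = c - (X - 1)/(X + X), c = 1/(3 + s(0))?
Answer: -63941/24 ≈ -2664.2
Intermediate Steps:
s(n) = 0
c = 1/3 (c = 1/(3 + 0) = 1/3 ≈ 0.33333)
d(X) = 1/3 - (-1 + X)/(2*X) (d(X) = 1/3 - (X - 1)/(X + X) = 1/3 - (-1 + X)/(2*X))
-43*(d(4) + 62) = -43*((1/6)*(3 - 1*4)/4 + 62) = -43*((1/6)*(1/4)*(3 - 4) + 62) = -43*((1/6)*(1/4)*(-1) + 62) = -43*(-1/24 + 62) = -43*1487/24 = -63941/24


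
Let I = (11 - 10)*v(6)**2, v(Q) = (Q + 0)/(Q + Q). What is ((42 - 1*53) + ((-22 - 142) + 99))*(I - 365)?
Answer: 27721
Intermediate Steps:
v(Q) = 1/2 (v(Q) = Q/((2*Q)) = Q*(1/(2*Q)) = 1/2)
I = 1/4 (I = (11 - 10)*(1/2)**2 = 1*(1/4) = 1/4 ≈ 0.25000)
((42 - 1*53) + ((-22 - 142) + 99))*(I - 365) = ((42 - 1*53) + ((-22 - 142) + 99))*(1/4 - 365) = ((42 - 53) + (-164 + 99))*(-1459/4) = (-11 - 65)*(-1459/4) = -76*(-1459/4) = 27721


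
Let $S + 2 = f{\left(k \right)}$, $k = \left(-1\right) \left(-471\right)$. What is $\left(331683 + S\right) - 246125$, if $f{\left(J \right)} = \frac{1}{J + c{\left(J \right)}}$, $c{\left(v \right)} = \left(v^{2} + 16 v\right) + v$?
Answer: $\frac{19705172365}{230319} \approx 85556.0$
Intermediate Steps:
$c{\left(v \right)} = v^{2} + 17 v$
$k = 471$
$f{\left(J \right)} = \frac{1}{J + J \left(17 + J\right)}$
$S = - \frac{460637}{230319}$ ($S = -2 + \frac{1}{471 \left(18 + 471\right)} = -2 + \frac{1}{471 \cdot 489} = -2 + \frac{1}{471} \cdot \frac{1}{489} = -2 + \frac{1}{230319} = - \frac{460637}{230319} \approx -2.0$)
$\left(331683 + S\right) - 246125 = \left(331683 - \frac{460637}{230319}\right) - 246125 = \frac{76392436240}{230319} - 246125 = \frac{19705172365}{230319}$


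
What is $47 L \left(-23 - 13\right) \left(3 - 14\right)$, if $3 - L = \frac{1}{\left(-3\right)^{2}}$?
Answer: $53768$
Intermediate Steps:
$L = \frac{26}{9}$ ($L = 3 - \frac{1}{\left(-3\right)^{2}} = 3 - \frac{1}{9} = \frac{26}{9} \approx 2.8889$)
$47 L \left(-23 - 13\right) \left(3 - 14\right) = 47 \cdot \frac{26}{9} \left(-23 - 13\right) \left(3 - 14\right) = \frac{1222 \left(\left(-36\right) \left(-11\right)\right)}{9} = \frac{1222}{9} \cdot 396 = 53768$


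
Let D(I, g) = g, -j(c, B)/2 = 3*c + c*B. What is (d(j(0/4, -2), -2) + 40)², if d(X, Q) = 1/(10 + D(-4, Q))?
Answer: 103041/64 ≈ 1610.0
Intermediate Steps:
j(c, B) = -6*c - 2*B*c (j(c, B) = -2*(3*c + c*B) = -2*(3*c + B*c) = -6*c - 2*B*c)
d(X, Q) = 1/(10 + Q)
(d(j(0/4, -2), -2) + 40)² = (1/(10 - 2) + 40)² = (1/8 + 40)² = (⅛ + 40)² = (321/8)² = 103041/64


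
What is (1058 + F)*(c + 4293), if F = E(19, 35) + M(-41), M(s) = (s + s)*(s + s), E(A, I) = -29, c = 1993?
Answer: 48735358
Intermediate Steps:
M(s) = 4*s**2 (M(s) = (2*s)*(2*s) = 4*s**2)
F = 6695 (F = -29 + 4*(-41)**2 = -29 + 4*1681 = -29 + 6724 = 6695)
(1058 + F)*(c + 4293) = (1058 + 6695)*(1993 + 4293) = 7753*6286 = 48735358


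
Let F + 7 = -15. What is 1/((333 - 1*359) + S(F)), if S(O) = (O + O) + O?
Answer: -1/92 ≈ -0.010870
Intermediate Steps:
F = -22 (F = -7 - 15 = -22)
S(O) = 3*O (S(O) = 2*O + O = 3*O)
1/((333 - 1*359) + S(F)) = 1/((333 - 1*359) + 3*(-22)) = 1/((333 - 359) - 66) = 1/(-26 - 66) = 1/(-92) = -1/92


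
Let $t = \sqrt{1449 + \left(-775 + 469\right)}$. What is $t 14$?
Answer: $42 \sqrt{127} \approx 473.32$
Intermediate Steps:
$t = 3 \sqrt{127}$ ($t = \sqrt{1449 - 306} = \sqrt{1143} = 3 \sqrt{127} \approx 33.808$)
$t 14 = 3 \sqrt{127} \cdot 14 = 42 \sqrt{127}$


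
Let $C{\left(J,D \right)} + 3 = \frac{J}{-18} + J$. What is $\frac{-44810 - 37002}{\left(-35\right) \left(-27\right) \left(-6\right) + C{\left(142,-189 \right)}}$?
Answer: $\frac{368154}{24925} \approx 14.77$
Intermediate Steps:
$C{\left(J,D \right)} = -3 + \frac{17 J}{18}$ ($C{\left(J,D \right)} = -3 + \left(\frac{J}{-18} + J\right) = -3 + \left(J \left(- \frac{1}{18}\right) + J\right) = -3 + \left(- \frac{J}{18} + J\right) = -3 + \frac{17 J}{18}$)
$\frac{-44810 - 37002}{\left(-35\right) \left(-27\right) \left(-6\right) + C{\left(142,-189 \right)}} = \frac{-44810 - 37002}{\left(-35\right) \left(-27\right) \left(-6\right) + \left(-3 + \frac{17}{18} \cdot 142\right)} = - \frac{81812}{945 \left(-6\right) + \left(-3 + \frac{1207}{9}\right)} = - \frac{81812}{-5670 + \frac{1180}{9}} = - \frac{81812}{- \frac{49850}{9}} = \left(-81812\right) \left(- \frac{9}{49850}\right) = \frac{368154}{24925}$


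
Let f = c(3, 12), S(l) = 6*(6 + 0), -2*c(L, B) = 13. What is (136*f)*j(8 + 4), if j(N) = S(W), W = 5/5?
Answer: -31824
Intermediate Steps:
W = 1 (W = 5*(⅕) = 1)
c(L, B) = -13/2 (c(L, B) = -½*13 = -13/2)
S(l) = 36 (S(l) = 6*6 = 36)
f = -13/2 ≈ -6.5000
j(N) = 36
(136*f)*j(8 + 4) = (136*(-13/2))*36 = -884*36 = -31824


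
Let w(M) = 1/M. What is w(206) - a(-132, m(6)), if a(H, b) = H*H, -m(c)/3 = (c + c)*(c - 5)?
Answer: -3589343/206 ≈ -17424.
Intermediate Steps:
m(c) = -6*c*(-5 + c) (m(c) = -3*(c + c)*(c - 5) = -3*2*c*(-5 + c) = -6*c*(-5 + c))
a(H, b) = H²
w(206) - a(-132, m(6)) = 1/206 - 1*(-132)² = 1/206 - 1*17424 = 1/206 - 17424 = -3589343/206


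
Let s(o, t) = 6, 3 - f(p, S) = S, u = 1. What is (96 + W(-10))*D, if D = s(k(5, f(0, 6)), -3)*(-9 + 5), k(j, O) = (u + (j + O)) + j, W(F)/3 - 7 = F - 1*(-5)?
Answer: -2448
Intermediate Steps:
W(F) = 36 + 3*F (W(F) = 21 + 3*(F - 1*(-5)) = 21 + 3*(F + 5) = 21 + 3*(5 + F) = 21 + (15 + 3*F) = 36 + 3*F)
f(p, S) = 3 - S
k(j, O) = 1 + O + 2*j (k(j, O) = (1 + (j + O)) + j = (1 + (O + j)) + j = (1 + O + j) + j = 1 + O + 2*j)
D = -24 (D = 6*(-9 + 5) = 6*(-4) = -24)
(96 + W(-10))*D = (96 + (36 + 3*(-10)))*(-24) = (96 + (36 - 30))*(-24) = (96 + 6)*(-24) = 102*(-24) = -2448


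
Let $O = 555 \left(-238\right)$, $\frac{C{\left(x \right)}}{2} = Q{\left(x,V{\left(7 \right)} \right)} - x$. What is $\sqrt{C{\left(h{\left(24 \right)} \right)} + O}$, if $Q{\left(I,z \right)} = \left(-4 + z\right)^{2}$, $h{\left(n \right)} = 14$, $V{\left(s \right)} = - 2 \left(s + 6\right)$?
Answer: $i \sqrt{130318} \approx 361.0 i$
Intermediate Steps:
$V{\left(s \right)} = -12 - 2 s$ ($V{\left(s \right)} = - 2 \left(6 + s\right) = -12 - 2 s$)
$C{\left(x \right)} = 1800 - 2 x$ ($C{\left(x \right)} = 2 \left(\left(-4 - 26\right)^{2} - x\right) = 2 \left(\left(-30\right)^{2} - x\right) = 2 \left(900 - x\right) = 1800 - 2 x$)
$O = -132090$
$\sqrt{C{\left(h{\left(24 \right)} \right)} + O} = \sqrt{\left(1800 - 28\right) - 132090} = \sqrt{1772 - 132090} = \sqrt{-130318} = i \sqrt{130318}$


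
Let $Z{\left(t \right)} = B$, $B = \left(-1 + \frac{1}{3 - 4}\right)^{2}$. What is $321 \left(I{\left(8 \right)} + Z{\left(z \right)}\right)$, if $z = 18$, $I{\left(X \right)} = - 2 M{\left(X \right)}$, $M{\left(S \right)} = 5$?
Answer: $-1926$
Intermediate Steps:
$I{\left(X \right)} = -10$ ($I{\left(X \right)} = \left(-2\right) 5 = -10$)
$B = 4$ ($B = \left(-1 + \frac{1}{-1}\right)^{2} = \left(-1 - 1\right)^{2} = \left(-2\right)^{2} = 4$)
$Z{\left(t \right)} = 4$
$321 \left(I{\left(8 \right)} + Z{\left(z \right)}\right) = 321 \left(-10 + 4\right) = 321 \left(-6\right) = -1926$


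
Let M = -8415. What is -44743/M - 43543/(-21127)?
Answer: 1311699706/177783705 ≈ 7.3781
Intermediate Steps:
-44743/M - 43543/(-21127) = -44743/(-8415) - 43543/(-21127) = -44743*(-1/8415) - 43543*(-1/21127) = 44743/8415 + 43543/21127 = 1311699706/177783705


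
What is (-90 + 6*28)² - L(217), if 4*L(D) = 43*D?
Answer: 15005/4 ≈ 3751.3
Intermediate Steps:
L(D) = 43*D/4 (L(D) = (43*D)/4 = 43*D/4)
(-90 + 6*28)² - L(217) = (-90 + 6*28)² - 43*217/4 = (-90 + 168)² - 1*9331/4 = 78² - 9331/4 = 6084 - 9331/4 = 15005/4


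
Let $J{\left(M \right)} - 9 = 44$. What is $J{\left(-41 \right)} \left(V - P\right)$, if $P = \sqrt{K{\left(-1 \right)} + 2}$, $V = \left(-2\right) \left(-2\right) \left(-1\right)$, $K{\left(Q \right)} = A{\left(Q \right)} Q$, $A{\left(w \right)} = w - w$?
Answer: $-212 - 53 \sqrt{2} \approx -286.95$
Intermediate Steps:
$A{\left(w \right)} = 0$
$J{\left(M \right)} = 53$ ($J{\left(M \right)} = 9 + 44 = 53$)
$K{\left(Q \right)} = 0$ ($K{\left(Q \right)} = 0 Q = 0$)
$V = -4$ ($V = 4 \left(-1\right) = -4$)
$P = \sqrt{2}$ ($P = \sqrt{0 + 2} = \sqrt{2} \approx 1.4142$)
$J{\left(-41 \right)} \left(V - P\right) = 53 \left(-4 - \sqrt{2}\right) = -212 - 53 \sqrt{2}$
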